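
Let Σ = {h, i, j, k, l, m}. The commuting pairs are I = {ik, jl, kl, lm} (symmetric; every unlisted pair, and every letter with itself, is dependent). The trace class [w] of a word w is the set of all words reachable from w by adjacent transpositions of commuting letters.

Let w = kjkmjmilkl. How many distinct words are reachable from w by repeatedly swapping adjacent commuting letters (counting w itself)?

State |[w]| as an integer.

4

#0=k has no predecessor
#1=j depends on [0:k]
#2=k depends on [1:j]
#3=m depends on [2:k]
#4=j depends on [3:m]
#5=m depends on [4:j]
#6=i depends on [5:m]
#7=l depends on [6:i]
#8=k depends on [5:m]
#9=l depends on [7:l]
sources: [0:k]
N(rest) = Σ N(rest − s) over sources s of rest; N(one piece) = 1:
  size 1 → [8]=1  [9]=1
  size 2 → [7,9]=1  [8,9]=2
  size 3 → [6,7,9]=1  [7,8,9]=3
  size 4 → [6,7,8,9]=4
  size 5 → [5,6,7,8,9]=4
  size 6 → [4,5,6,7,8,9]=4
  size 7 → [3,4,5,6,7,8,9]=4
  size 8 → [2,3,4,5,6,7,8,9]=4
  first=0(k) contributes 4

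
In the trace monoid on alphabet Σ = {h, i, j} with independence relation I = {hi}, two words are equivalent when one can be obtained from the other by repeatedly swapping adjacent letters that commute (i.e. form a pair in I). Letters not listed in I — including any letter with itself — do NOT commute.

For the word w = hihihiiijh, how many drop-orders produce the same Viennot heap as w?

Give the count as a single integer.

piece 0:h — minimal
piece 1:i — minimal
piece 2:h rests on {0:h}
piece 3:i rests on {1:i}
piece 4:h rests on {2:h}
piece 5:i rests on {3:i}
piece 6:i rests on {5:i}
piece 7:i rests on {6:i}
piece 8:j rests on {4:h, 7:i}
piece 9:h rests on {8:j}
minimal pieces: {0:h, 1:i}
ways to finish when only these pieces remain (= sum over removing one remaining piece with nothing left below it):
  1 left: {9}→1
  2 left: {8,9}→1
  3 left: {4,8,9}→1  {7,8,9}→1
  4 left: {2,4,8,9}→1  {4,7,8,9}→2  {6,7,8,9}→1
  5 left: {0,2,4,8,9}→1  {2,4,7,8,9}→3  {4,6,7,8,9}→3  {5,6,7,8,9}→1
  6 left: {0,2,4,7,8,9}→4  {2,4,6,7,8,9}→6  {3,5,6,7,8,9}→1  {4,5,6,7,8,9}→4
  7 left: {0,2,4,6,7,8,9}→10  {1,3,5,6,7,8,9}→1  {2,4,5,6,7,8,9}→10  {3,4,5,6,7,8,9}→5
  8 left: {0,2,4,5,6,7,8,9}→20  {1,3,4,5,6,7,8,9}→6  {2,3,4,5,6,7,8,9}→15
  placing 0:h first → 21 extensions
  placing 1:i first → 35 extensions
total linear extensions = 56

56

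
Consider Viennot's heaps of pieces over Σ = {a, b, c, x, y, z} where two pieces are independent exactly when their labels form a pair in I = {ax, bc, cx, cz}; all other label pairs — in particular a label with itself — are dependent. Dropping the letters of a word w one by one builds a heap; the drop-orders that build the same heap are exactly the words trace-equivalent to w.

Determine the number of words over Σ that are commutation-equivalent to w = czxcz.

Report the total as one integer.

drop 0:c onto floor
drop 1:z onto floor
drop 2:x onto {1:z}
drop 3:c onto {0:c}
drop 4:z onto {2:x}
ground layer = {0:c, 1:z}
drop-orders for the pieces not yet dropped (sum over which currently-grounded one goes next):
  1 to go: {3} 1  {4} 1
  2 to go: {0,3} 1  {2,4} 1  {3,4} 2
  3 to go: {0,3,4} 3  {1,2,4} 1  {2,3,4} 3
  if 0:c drops first: 4 orders
  if 1:z drops first: 6 orders
heap linearizations: 10

10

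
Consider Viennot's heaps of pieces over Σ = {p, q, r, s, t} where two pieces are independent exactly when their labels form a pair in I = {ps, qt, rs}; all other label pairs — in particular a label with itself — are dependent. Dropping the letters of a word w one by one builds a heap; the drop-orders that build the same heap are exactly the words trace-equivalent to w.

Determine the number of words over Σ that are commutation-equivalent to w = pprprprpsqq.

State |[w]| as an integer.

drop 0:p onto floor
drop 1:p onto {0:p}
drop 2:r onto {1:p}
drop 3:p onto {2:r}
drop 4:r onto {3:p}
drop 5:p onto {4:r}
drop 6:r onto {5:p}
drop 7:p onto {6:r}
drop 8:s onto floor
drop 9:q onto {7:p, 8:s}
drop 10:q onto {9:q}
ground layer = {0:p, 8:s}
drop-orders for the pieces not yet dropped (sum over which currently-grounded one goes next):
  1 to go: {10} 1
  2 to go: {9,10} 1
  3 to go: {7,9,10} 1  {8,9,10} 1
  4 to go: {6,7,9,10} 1  {7,8,9,10} 2
  5 to go: {5,6,7,9,10} 1  {6,7,8,9,10} 3
  6 to go: {4,5,6,7,9,10} 1  {5,6,7,8,9,10} 4
  7 to go: {3,4,5,6,7,9,10} 1  {4,5,6,7,8,9,10} 5
  8 to go: {2,3,4,5,6,7,9,10} 1  {3,4,5,6,7,8,9,10} 6
  9 to go: {1,2,3,4,5,6,7,9,10} 1  {2,3,4,5,6,7,8,9,10} 7
  if 0:p drops first: 8 orders
  if 8:s drops first: 1 orders
heap linearizations: 9

9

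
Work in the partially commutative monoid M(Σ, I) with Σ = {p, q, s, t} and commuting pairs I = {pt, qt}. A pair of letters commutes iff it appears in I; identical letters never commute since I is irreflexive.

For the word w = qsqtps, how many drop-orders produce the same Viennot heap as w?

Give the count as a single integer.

piece 0:q — minimal
piece 1:s rests on {0:q}
piece 2:q rests on {1:s}
piece 3:t rests on {1:s}
piece 4:p rests on {2:q}
piece 5:s rests on {3:t, 4:p}
minimal pieces: {0:q}
ways to finish when only these pieces remain (= sum over removing one remaining piece with nothing left below it):
  1 left: {5}→1
  2 left: {3,5}→1  {4,5}→1
  3 left: {2,4,5}→1  {3,4,5}→2
  4 left: {2,3,4,5}→3
  placing 0:q first → 3 extensions

3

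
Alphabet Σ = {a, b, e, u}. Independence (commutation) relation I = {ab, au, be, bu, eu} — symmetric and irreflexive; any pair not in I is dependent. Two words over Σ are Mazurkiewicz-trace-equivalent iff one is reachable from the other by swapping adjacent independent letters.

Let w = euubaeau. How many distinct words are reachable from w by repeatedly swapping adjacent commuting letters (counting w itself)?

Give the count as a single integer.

0(e) covers ∅
1(u) covers ∅
2(u) covers 1:u
3(b) covers ∅
4(a) covers 0:e
5(e) covers 4:a
6(a) covers 5:e
7(u) covers 2:u
floor of heap: 0:e, 1:u, 3:b
completions by unplaced set U, small U first (add the entries for U minus each lowest piece of U):
  |U|=1: {3}:1  {6}:1  {7}:1
  |U|=2: {2,7}:1  {3,6}:2  {3,7}:2  {5,6}:1  {6,7}:2
  |U|=3: {1,2,7}:1  {2,3,7}:3  {2,6,7}:3  {3,5,6}:3  {3,6,7}:6  {4,5,6}:1  {5,6,7}:3
  |U|=4: {0,4,5,6}:1  {1,2,3,7}:4  {1,2,6,7}:4  {2,3,6,7}:12  {2,5,6,7}:6  {3,4,5,6}:4  {3,5,6,7}:12  {4,5,6,7}:4
  |U|=5: {0,3,4,5,6}:5  {0,4,5,6,7}:5  {1,2,3,6,7}:20  {1,2,5,6,7}:10  {2,3,5,6,7}:30  {2,4,5,6,7}:10  {3,4,5,6,7}:20
  |U|=6: {0,2,4,5,6,7}:15  {0,3,4,5,6,7}:30  {1,2,3,5,6,7}:60  {1,2,4,5,6,7}:20  {2,3,4,5,6,7}:60
  start at 0(e): 140
  start at 1(u): 105
  start at 3(b): 35
sum over floor = 280

280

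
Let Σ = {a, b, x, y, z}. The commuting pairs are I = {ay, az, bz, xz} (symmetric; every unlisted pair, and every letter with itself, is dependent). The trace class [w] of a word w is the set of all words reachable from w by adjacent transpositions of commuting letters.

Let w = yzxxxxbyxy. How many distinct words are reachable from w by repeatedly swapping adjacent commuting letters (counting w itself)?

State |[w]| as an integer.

#0=y has no predecessor
#1=z depends on [0:y]
#2=x depends on [0:y]
#3=x depends on [2:x]
#4=x depends on [3:x]
#5=x depends on [4:x]
#6=b depends on [5:x]
#7=y depends on [1:z, 6:b]
#8=x depends on [7:y]
#9=y depends on [8:x]
sources: [0:y]
N(rest) = Σ N(rest − s) over sources s of rest; N(one piece) = 1:
  size 1 → [9]=1
  size 2 → [8,9]=1
  size 3 → [7,8,9]=1
  size 4 → [1,7,8,9]=1  [6,7,8,9]=1
  size 5 → [1,6,7,8,9]=2  [5,6,7,8,9]=1
  size 6 → [1,5,6,7,8,9]=3  [4,5,6,7,8,9]=1
  size 7 → [1,4,5,6,7,8,9]=4  [3,4,5,6,7,8,9]=1
  size 8 → [1,3,4,5,6,7,8,9]=5  [2,3,4,5,6,7,8,9]=1
  first=0(y) contributes 6

6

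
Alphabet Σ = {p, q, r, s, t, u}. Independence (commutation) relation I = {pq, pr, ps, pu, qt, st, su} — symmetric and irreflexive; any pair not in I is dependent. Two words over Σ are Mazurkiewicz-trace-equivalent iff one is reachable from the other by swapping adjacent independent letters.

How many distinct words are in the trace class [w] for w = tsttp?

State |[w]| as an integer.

0(t) covers ∅
1(s) covers ∅
2(t) covers 0:t
3(t) covers 2:t
4(p) covers 3:t
floor of heap: 0:t, 1:s
completions by unplaced set U, small U first (add the entries for U minus each lowest piece of U):
  |U|=1: {1}:1  {4}:1
  |U|=2: {1,4}:2  {3,4}:1
  |U|=3: {1,3,4}:3  {2,3,4}:1
  start at 0(t): 4
  start at 1(s): 1
sum over floor = 5

5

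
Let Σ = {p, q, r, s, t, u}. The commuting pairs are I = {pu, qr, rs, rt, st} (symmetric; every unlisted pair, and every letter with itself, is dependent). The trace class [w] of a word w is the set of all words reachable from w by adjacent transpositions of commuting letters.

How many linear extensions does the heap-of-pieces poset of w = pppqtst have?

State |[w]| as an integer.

piece 0:p — minimal
piece 1:p rests on {0:p}
piece 2:p rests on {1:p}
piece 3:q rests on {2:p}
piece 4:t rests on {3:q}
piece 5:s rests on {3:q}
piece 6:t rests on {4:t}
minimal pieces: {0:p}
ways to finish when only these pieces remain (= sum over removing one remaining piece with nothing left below it):
  1 left: {5}→1  {6}→1
  2 left: {4,6}→1  {5,6}→2
  3 left: {4,5,6}→3
  4 left: {3,4,5,6}→3
  5 left: {2,3,4,5,6}→3
  placing 0:p first → 3 extensions

3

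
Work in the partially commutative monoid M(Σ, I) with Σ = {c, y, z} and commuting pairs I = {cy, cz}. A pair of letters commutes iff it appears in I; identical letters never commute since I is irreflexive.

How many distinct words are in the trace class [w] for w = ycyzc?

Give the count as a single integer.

10

piece 0:y — minimal
piece 1:c — minimal
piece 2:y rests on {0:y}
piece 3:z rests on {2:y}
piece 4:c rests on {1:c}
minimal pieces: {0:y, 1:c}
ways to finish when only these pieces remain (= sum over removing one remaining piece with nothing left below it):
  1 left: {3}→1  {4}→1
  2 left: {1,4}→1  {2,3}→1  {3,4}→2
  3 left: {0,2,3}→1  {1,3,4}→3  {2,3,4}→3
  placing 0:y first → 6 extensions
  placing 1:c first → 4 extensions
total linear extensions = 10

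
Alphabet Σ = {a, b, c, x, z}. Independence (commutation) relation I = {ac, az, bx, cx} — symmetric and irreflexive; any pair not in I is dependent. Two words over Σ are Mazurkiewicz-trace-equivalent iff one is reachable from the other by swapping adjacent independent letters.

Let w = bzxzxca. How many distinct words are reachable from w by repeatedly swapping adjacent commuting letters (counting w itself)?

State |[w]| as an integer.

3

piece 0:b — minimal
piece 1:z rests on {0:b}
piece 2:x rests on {1:z}
piece 3:z rests on {2:x}
piece 4:x rests on {3:z}
piece 5:c rests on {3:z}
piece 6:a rests on {4:x}
minimal pieces: {0:b}
ways to finish when only these pieces remain (= sum over removing one remaining piece with nothing left below it):
  1 left: {5}→1  {6}→1
  2 left: {4,6}→1  {5,6}→2
  3 left: {4,5,6}→3
  4 left: {3,4,5,6}→3
  5 left: {2,3,4,5,6}→3
  placing 0:b first → 3 extensions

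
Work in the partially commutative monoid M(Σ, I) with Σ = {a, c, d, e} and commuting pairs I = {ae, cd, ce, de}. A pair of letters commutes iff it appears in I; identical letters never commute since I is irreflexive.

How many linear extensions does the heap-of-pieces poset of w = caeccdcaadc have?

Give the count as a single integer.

88

#0=c has no predecessor
#1=a depends on [0:c]
#2=e has no predecessor
#3=c depends on [1:a]
#4=c depends on [3:c]
#5=d depends on [1:a]
#6=c depends on [4:c]
#7=a depends on [5:d, 6:c]
#8=a depends on [7:a]
#9=d depends on [8:a]
#10=c depends on [8:a]
sources: [0:c, 2:e]
N(rest) = Σ N(rest − s) over sources s of rest; N(one piece) = 1:
  size 1 → [2]=1  [9]=1  [10]=1
  size 2 → [2,9]=2  [2,10]=2  [9,10]=2
  size 3 → [2,9,10]=6  [8,9,10]=2
  size 4 → [2,8,9,10]=8  [7,8,9,10]=2
  size 5 → [2,7,8,9,10]=10  [5,7,8,9,10]=2  [6,7,8,9,10]=2
  size 6 → [2,5,7,8,9,10]=12  [2,6,7,8,9,10]=12  [4,6,7,8,9,10]=2  [5,6,7,8,9,10]=4
  size 7 → [2,4,6,7,8,9,10]=14  [2,5,6,7,8,9,10]=28  [3,4,6,7,8,9,10]=2  [4,5,6,7,8,9,10]=6
  size 8 → [2,3,4,6,7,8,9,10]=16  [2,4,5,6,7,8,9,10]=48  [3,4,5,6,7,8,9,10]=8
  size 9 → [1,3,4,5,6,7,8,9,10]=8  [2,3,4,5,6,7,8,9,10]=72
  first=0(c) contributes 80
  first=2(e) contributes 8
|[w]| = 88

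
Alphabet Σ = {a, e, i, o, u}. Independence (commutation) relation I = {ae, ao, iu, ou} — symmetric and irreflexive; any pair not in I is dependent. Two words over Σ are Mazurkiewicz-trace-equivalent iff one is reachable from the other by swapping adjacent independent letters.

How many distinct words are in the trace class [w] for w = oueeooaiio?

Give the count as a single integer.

piece 0:o — minimal
piece 1:u — minimal
piece 2:e rests on {0:o, 1:u}
piece 3:e rests on {2:e}
piece 4:o rests on {3:e}
piece 5:o rests on {4:o}
piece 6:a rests on {1:u}
piece 7:i rests on {5:o, 6:a}
piece 8:i rests on {7:i}
piece 9:o rests on {8:i}
minimal pieces: {0:o, 1:u}
ways to finish when only these pieces remain (= sum over removing one remaining piece with nothing left below it):
  1 left: {9}→1
  2 left: {8,9}→1
  3 left: {7,8,9}→1
  4 left: {5,7,8,9}→1  {6,7,8,9}→1
  5 left: {4,5,7,8,9}→1  {5,6,7,8,9}→2
  6 left: {3,4,5,7,8,9}→1  {4,5,6,7,8,9}→3
  7 left: {2,3,4,5,7,8,9}→1  {3,4,5,6,7,8,9}→4
  8 left: {0,2,3,4,5,7,8,9}→1  {2,3,4,5,6,7,8,9}→5
  placing 0:o first → 5 extensions
  placing 1:u first → 6 extensions
total linear extensions = 11

11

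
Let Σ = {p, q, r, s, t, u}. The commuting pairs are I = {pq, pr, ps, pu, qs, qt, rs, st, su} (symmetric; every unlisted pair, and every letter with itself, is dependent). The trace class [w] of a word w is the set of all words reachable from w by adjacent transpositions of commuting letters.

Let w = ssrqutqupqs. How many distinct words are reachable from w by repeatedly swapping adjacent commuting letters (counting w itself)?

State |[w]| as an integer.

#0=s has no predecessor
#1=s depends on [0:s]
#2=r has no predecessor
#3=q depends on [2:r]
#4=u depends on [3:q]
#5=t depends on [4:u]
#6=q depends on [4:u]
#7=u depends on [5:t, 6:q]
#8=p depends on [5:t]
#9=q depends on [7:u]
#10=s depends on [1:s]
sources: [0:s, 2:r]
N(rest) = Σ N(rest − s) over sources s of rest; N(one piece) = 1:
  size 1 → [8]=1  [9]=1  [10]=1
  size 2 → [1,10]=1  [7,9]=1  [8,9]=2  [8,10]=2  [9,10]=2
  size 3 → [0,1,10]=1  [1,8,10]=3  [1,9,10]=3  [6,7,9]=1  [7,8,9]=3  [7,9,10]=3  [8,9,10]=6
  size 4 → [0,1,8,10]=4  [0,1,9,10]=4  [1,7,9,10]=6  [1,8,9,10]=12  [5,7,8,9]=3  [6,7,8,9]=4  [6,7,9,10]=4  [7,8,9,10]=12
  size 5 → [0,1,7,9,10]=10  [0,1,8,9,10]=20  [1,6,7,9,10]=10  [1,7,8,9,10]=30  [5,6,7,8,9]=7  [5,7,8,9,10]=15  [6,7,8,9,10]=20
  size 6 → [0,1,6,7,9,10]=20  [0,1,7,8,9,10]=60  [1,5,7,8,9,10]=45  [1,6,7,8,9,10]=60  [4,5,6,7,8,9]=7  [5,6,7,8,9,10]=42
  size 7 → [0,1,5,7,8,9,10]=105  [0,1,6,7,8,9,10]=140  [1,5,6,7,8,9,10]=147  [3,4,5,6,7,8,9]=7  [4,5,6,7,8,9,10]=49
  size 8 → [0,1,5,6,7,8,9,10]=392  [1,4,5,6,7,8,9,10]=196  [2,3,4,5,6,7,8,9]=7  [3,4,5,6,7,8,9,10]=56
  size 9 → [0,1,4,5,6,7,8,9,10]=588  [1,3,4,5,6,7,8,9,10]=252  [2,3,4,5,6,7,8,9,10]=63
  first=0(s) contributes 315
  first=2(r) contributes 840
|[w]| = 1155

1155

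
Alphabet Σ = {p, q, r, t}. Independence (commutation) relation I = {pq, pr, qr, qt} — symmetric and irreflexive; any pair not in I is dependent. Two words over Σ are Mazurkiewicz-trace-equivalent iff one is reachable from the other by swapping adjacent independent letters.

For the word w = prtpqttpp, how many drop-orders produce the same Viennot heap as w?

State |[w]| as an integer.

18

0(p) covers ∅
1(r) covers ∅
2(t) covers 0:p, 1:r
3(p) covers 2:t
4(q) covers ∅
5(t) covers 3:p
6(t) covers 5:t
7(p) covers 6:t
8(p) covers 7:p
floor of heap: 0:p, 1:r, 4:q
completions by unplaced set U, small U first (add the entries for U minus each lowest piece of U):
  |U|=1: {4}:1  {8}:1
  |U|=2: {4,8}:2  {7,8}:1
  |U|=3: {4,7,8}:3  {6,7,8}:1
  |U|=4: {4,6,7,8}:4  {5,6,7,8}:1
  |U|=5: {3,5,6,7,8}:1  {4,5,6,7,8}:5
  |U|=6: {2,3,5,6,7,8}:1  {3,4,5,6,7,8}:6
  |U|=7: {0,2,3,5,6,7,8}:1  {1,2,3,5,6,7,8}:1  {2,3,4,5,6,7,8}:7
  start at 0(p): 8
  start at 1(r): 8
  start at 4(q): 2
sum over floor = 18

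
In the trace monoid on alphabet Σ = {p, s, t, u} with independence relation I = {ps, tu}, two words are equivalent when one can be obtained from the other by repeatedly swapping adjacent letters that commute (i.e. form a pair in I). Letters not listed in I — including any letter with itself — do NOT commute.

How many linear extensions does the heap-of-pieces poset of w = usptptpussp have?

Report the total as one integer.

6

0(u) covers ∅
1(s) covers 0:u
2(p) covers 0:u
3(t) covers 1:s, 2:p
4(p) covers 3:t
5(t) covers 4:p
6(p) covers 5:t
7(u) covers 6:p
8(s) covers 7:u
9(s) covers 8:s
10(p) covers 7:u
floor of heap: 0:u
completions by unplaced set U, small U first (add the entries for U minus each lowest piece of U):
  |U|=1: {9}:1  {10}:1
  |U|=2: {8,9}:1  {9,10}:2
  |U|=3: {8,9,10}:3
  |U|=4: {7,8,9,10}:3
  |U|=5: {6,7,8,9,10}:3
  |U|=6: {5,6,7,8,9,10}:3
  |U|=7: {4,5,6,7,8,9,10}:3
  |U|=8: {3,4,5,6,7,8,9,10}:3
  |U|=9: {1,3,4,5,6,7,8,9,10}:3  {2,3,4,5,6,7,8,9,10}:3
  start at 0(u): 6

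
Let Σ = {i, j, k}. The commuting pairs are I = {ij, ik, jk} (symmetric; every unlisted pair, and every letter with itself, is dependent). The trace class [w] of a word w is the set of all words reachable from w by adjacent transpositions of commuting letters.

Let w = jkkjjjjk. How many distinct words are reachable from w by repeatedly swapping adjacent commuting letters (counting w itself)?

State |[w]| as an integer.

0(j) covers ∅
1(k) covers ∅
2(k) covers 1:k
3(j) covers 0:j
4(j) covers 3:j
5(j) covers 4:j
6(j) covers 5:j
7(k) covers 2:k
floor of heap: 0:j, 1:k
completions by unplaced set U, small U first (add the entries for U minus each lowest piece of U):
  |U|=1: {6}:1  {7}:1
  |U|=2: {2,7}:1  {5,6}:1  {6,7}:2
  |U|=3: {1,2,7}:1  {2,6,7}:3  {4,5,6}:1  {5,6,7}:3
  |U|=4: {1,2,6,7}:4  {2,5,6,7}:6  {3,4,5,6}:1  {4,5,6,7}:4
  |U|=5: {0,3,4,5,6}:1  {1,2,5,6,7}:10  {2,4,5,6,7}:10  {3,4,5,6,7}:5
  |U|=6: {0,3,4,5,6,7}:6  {1,2,4,5,6,7}:20  {2,3,4,5,6,7}:15
  start at 0(j): 35
  start at 1(k): 21
sum over floor = 56

56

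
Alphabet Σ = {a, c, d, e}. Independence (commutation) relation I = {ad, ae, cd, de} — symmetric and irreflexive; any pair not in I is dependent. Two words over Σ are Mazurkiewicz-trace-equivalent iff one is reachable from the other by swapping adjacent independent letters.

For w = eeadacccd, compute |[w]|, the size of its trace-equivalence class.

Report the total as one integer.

216

#0=e has no predecessor
#1=e depends on [0:e]
#2=a has no predecessor
#3=d has no predecessor
#4=a depends on [2:a]
#5=c depends on [1:e, 4:a]
#6=c depends on [5:c]
#7=c depends on [6:c]
#8=d depends on [3:d]
sources: [0:e, 2:a, 3:d]
N(rest) = Σ N(rest − s) over sources s of rest; N(one piece) = 1:
  size 1 → [7]=1  [8]=1
  size 2 → [3,8]=1  [6,7]=1  [7,8]=2
  size 3 → [3,7,8]=3  [5,6,7]=1  [6,7,8]=3
  size 4 → [1,5,6,7]=1  [3,6,7,8]=6  [4,5,6,7]=1  [5,6,7,8]=4
  size 5 → [0,1,5,6,7]=1  [1,4,5,6,7]=2  [1,5,6,7,8]=5  [2,4,5,6,7]=1  [3,5,6,7,8]=10  [4,5,6,7,8]=5
  size 6 → [0,1,4,5,6,7]=3  [0,1,5,6,7,8]=6  [1,2,4,5,6,7]=3  [1,3,5,6,7,8]=15  [1,4,5,6,7,8]=12  [2,4,5,6,7,8]=6  [3,4,5,6,7,8]=15
  size 7 → [0,1,2,4,5,6,7]=6  [0,1,3,5,6,7,8]=21  [0,1,4,5,6,7,8]=21  [1,2,4,5,6,7,8]=21  [1,3,4,5,6,7,8]=42  [2,3,4,5,6,7,8]=21
  first=0(e) contributes 84
  first=2(a) contributes 84
  first=3(d) contributes 48
|[w]| = 216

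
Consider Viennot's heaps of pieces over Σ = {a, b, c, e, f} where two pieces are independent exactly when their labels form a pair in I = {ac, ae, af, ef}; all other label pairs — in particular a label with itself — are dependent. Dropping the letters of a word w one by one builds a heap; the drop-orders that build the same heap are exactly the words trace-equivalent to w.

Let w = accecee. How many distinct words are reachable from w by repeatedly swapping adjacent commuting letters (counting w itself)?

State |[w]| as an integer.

7

piece 0:a — minimal
piece 1:c — minimal
piece 2:c rests on {1:c}
piece 3:e rests on {2:c}
piece 4:c rests on {3:e}
piece 5:e rests on {4:c}
piece 6:e rests on {5:e}
minimal pieces: {0:a, 1:c}
ways to finish when only these pieces remain (= sum over removing one remaining piece with nothing left below it):
  1 left: {0}→1  {6}→1
  2 left: {0,6}→2  {5,6}→1
  3 left: {0,5,6}→3  {4,5,6}→1
  4 left: {0,4,5,6}→4  {3,4,5,6}→1
  5 left: {0,3,4,5,6}→5  {2,3,4,5,6}→1
  placing 0:a first → 1 extensions
  placing 1:c first → 6 extensions
total linear extensions = 7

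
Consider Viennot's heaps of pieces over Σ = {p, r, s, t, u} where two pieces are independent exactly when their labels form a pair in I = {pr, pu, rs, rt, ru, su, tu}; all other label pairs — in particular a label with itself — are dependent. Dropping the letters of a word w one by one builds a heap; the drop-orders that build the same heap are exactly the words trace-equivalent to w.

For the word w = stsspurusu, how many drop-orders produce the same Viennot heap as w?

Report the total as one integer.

drop 0:s onto floor
drop 1:t onto {0:s}
drop 2:s onto {1:t}
drop 3:s onto {2:s}
drop 4:p onto {3:s}
drop 5:u onto floor
drop 6:r onto floor
drop 7:u onto {5:u}
drop 8:s onto {4:p}
drop 9:u onto {7:u}
ground layer = {0:s, 5:u, 6:r}
drop-orders for the pieces not yet dropped (sum over which currently-grounded one goes next):
  1 to go: {6} 1  {8} 1  {9} 1
  2 to go: {4,8} 1  {6,8} 2  {6,9} 2  {7,9} 1  {8,9} 2
  3 to go: {3,4,8} 1  {4,6,8} 3  {4,8,9} 3  {5,7,9} 1  {6,7,9} 3  {6,8,9} 6  {7,8,9} 3
  4 to go: {2,3,4,8} 1  {3,4,6,8} 4  {3,4,8,9} 4  {4,6,8,9} 12  {4,7,8,9} 6  {5,6,7,9} 4  {5,7,8,9} 4  {6,7,8,9} 12
  5 to go: {1,2,3,4,8} 1  {2,3,4,6,8} 5  {2,3,4,8,9} 5  {3,4,6,8,9} 20  {3,4,7,8,9} 10  {4,5,7,8,9} 10  {4,6,7,8,9} 30  {5,6,7,8,9} 20
  6 to go: {0,1,2,3,4,8} 1  {1,2,3,4,6,8} 6  {1,2,3,4,8,9} 6  {2,3,4,6,8,9} 30  {2,3,4,7,8,9} 15  {3,4,5,7,8,9} 20  {3,4,6,7,8,9} 60  {4,5,6,7,8,9} 60
  7 to go: {0,1,2,3,4,6,8} 7  {0,1,2,3,4,8,9} 7  {1,2,3,4,6,8,9} 42  {1,2,3,4,7,8,9} 21  {2,3,4,5,7,8,9} 35  {2,3,4,6,7,8,9} 105  {3,4,5,6,7,8,9} 140
  8 to go: {0,1,2,3,4,6,8,9} 56  {0,1,2,3,4,7,8,9} 28  {1,2,3,4,5,7,8,9} 56  {1,2,3,4,6,7,8,9} 168  {2,3,4,5,6,7,8,9} 280
  if 0:s drops first: 504 orders
  if 5:u drops first: 252 orders
  if 6:r drops first: 84 orders
heap linearizations: 840

840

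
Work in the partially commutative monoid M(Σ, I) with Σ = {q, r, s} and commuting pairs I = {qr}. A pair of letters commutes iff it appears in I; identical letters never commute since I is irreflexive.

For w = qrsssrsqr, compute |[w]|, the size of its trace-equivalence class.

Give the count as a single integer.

drop 0:q onto floor
drop 1:r onto floor
drop 2:s onto {0:q, 1:r}
drop 3:s onto {2:s}
drop 4:s onto {3:s}
drop 5:r onto {4:s}
drop 6:s onto {5:r}
drop 7:q onto {6:s}
drop 8:r onto {6:s}
ground layer = {0:q, 1:r}
drop-orders for the pieces not yet dropped (sum over which currently-grounded one goes next):
  1 to go: {7} 1  {8} 1
  2 to go: {7,8} 2
  3 to go: {6,7,8} 2
  4 to go: {5,6,7,8} 2
  5 to go: {4,5,6,7,8} 2
  6 to go: {3,4,5,6,7,8} 2
  7 to go: {2,3,4,5,6,7,8} 2
  if 0:q drops first: 2 orders
  if 1:r drops first: 2 orders
heap linearizations: 4

4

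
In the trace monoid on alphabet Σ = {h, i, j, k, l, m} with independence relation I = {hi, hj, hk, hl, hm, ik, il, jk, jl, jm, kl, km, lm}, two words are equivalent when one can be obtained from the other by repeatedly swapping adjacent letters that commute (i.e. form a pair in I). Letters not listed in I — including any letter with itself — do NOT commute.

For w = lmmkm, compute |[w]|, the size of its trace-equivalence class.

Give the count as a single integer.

20

drop 0:l onto floor
drop 1:m onto floor
drop 2:m onto {1:m}
drop 3:k onto floor
drop 4:m onto {2:m}
ground layer = {0:l, 1:m, 3:k}
drop-orders for the pieces not yet dropped (sum over which currently-grounded one goes next):
  1 to go: {0} 1  {3} 1  {4} 1
  2 to go: {0,3} 2  {0,4} 2  {2,4} 1  {3,4} 2
  3 to go: {0,2,4} 3  {0,3,4} 6  {1,2,4} 1  {2,3,4} 3
  if 0:l drops first: 4 orders
  if 1:m drops first: 12 orders
  if 3:k drops first: 4 orders
heap linearizations: 20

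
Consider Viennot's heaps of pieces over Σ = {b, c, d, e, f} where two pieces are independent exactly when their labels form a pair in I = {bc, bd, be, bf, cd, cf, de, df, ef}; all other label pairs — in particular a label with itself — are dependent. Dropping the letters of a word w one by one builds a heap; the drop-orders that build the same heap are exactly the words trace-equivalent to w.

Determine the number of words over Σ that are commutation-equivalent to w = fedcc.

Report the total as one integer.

20

0(f) covers ∅
1(e) covers ∅
2(d) covers ∅
3(c) covers 1:e
4(c) covers 3:c
floor of heap: 0:f, 1:e, 2:d
completions by unplaced set U, small U first (add the entries for U minus each lowest piece of U):
  |U|=1: {0}:1  {2}:1  {4}:1
  |U|=2: {0,2}:2  {0,4}:2  {2,4}:2  {3,4}:1
  |U|=3: {0,2,4}:6  {0,3,4}:3  {1,3,4}:1  {2,3,4}:3
  start at 0(f): 4
  start at 1(e): 12
  start at 2(d): 4
sum over floor = 20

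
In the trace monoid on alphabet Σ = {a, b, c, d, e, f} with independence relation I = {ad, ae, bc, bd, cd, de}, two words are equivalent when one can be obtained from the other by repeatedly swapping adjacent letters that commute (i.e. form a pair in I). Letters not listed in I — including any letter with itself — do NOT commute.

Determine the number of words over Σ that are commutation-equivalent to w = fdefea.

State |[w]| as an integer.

4

drop 0:f onto floor
drop 1:d onto {0:f}
drop 2:e onto {0:f}
drop 3:f onto {1:d, 2:e}
drop 4:e onto {3:f}
drop 5:a onto {3:f}
ground layer = {0:f}
drop-orders for the pieces not yet dropped (sum over which currently-grounded one goes next):
  1 to go: {4} 1  {5} 1
  2 to go: {4,5} 2
  3 to go: {3,4,5} 2
  4 to go: {1,3,4,5} 2  {2,3,4,5} 2
  if 0:f drops first: 4 orders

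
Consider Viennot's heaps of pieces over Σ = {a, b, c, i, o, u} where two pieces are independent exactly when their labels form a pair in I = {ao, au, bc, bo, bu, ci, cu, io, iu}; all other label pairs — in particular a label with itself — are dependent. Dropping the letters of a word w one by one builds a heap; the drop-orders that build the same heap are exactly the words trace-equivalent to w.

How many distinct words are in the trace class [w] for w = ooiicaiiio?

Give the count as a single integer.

55

0(o) covers ∅
1(o) covers 0:o
2(i) covers ∅
3(i) covers 2:i
4(c) covers 1:o
5(a) covers 3:i, 4:c
6(i) covers 5:a
7(i) covers 6:i
8(i) covers 7:i
9(o) covers 4:c
floor of heap: 0:o, 2:i
completions by unplaced set U, small U first (add the entries for U minus each lowest piece of U):
  |U|=1: {8}:1  {9}:1
  |U|=2: {7,8}:1  {8,9}:2
  |U|=3: {6,7,8}:1  {7,8,9}:3
  |U|=4: {5,6,7,8}:1  {6,7,8,9}:4
  |U|=5: {3,5,6,7,8}:1  {5,6,7,8,9}:5
  |U|=6: {2,3,5,6,7,8}:1  {3,5,6,7,8,9}:6  {4,5,6,7,8,9}:5
  |U|=7: {1,4,5,6,7,8,9}:5  {2,3,5,6,7,8,9}:7  {3,4,5,6,7,8,9}:11
  |U|=8: {0,1,4,5,6,7,8,9}:5  {1,3,4,5,6,7,8,9}:16  {2,3,4,5,6,7,8,9}:18
  start at 0(o): 34
  start at 2(i): 21
sum over floor = 55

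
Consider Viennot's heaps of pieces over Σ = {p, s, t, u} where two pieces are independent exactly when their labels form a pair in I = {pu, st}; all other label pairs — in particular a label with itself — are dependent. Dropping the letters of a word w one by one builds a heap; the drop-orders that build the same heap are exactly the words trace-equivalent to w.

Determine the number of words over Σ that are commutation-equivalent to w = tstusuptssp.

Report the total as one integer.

18

drop 0:t onto floor
drop 1:s onto floor
drop 2:t onto {0:t}
drop 3:u onto {1:s, 2:t}
drop 4:s onto {3:u}
drop 5:u onto {4:s}
drop 6:p onto {4:s}
drop 7:t onto {5:u, 6:p}
drop 8:s onto {5:u, 6:p}
drop 9:s onto {8:s}
drop 10:p onto {7:t, 9:s}
ground layer = {0:t, 1:s}
drop-orders for the pieces not yet dropped (sum over which currently-grounded one goes next):
  1 to go: {10} 1
  2 to go: {7,10} 1  {9,10} 1
  3 to go: {7,9,10} 2  {8,9,10} 1
  4 to go: {7,8,9,10} 3
  5 to go: {5,7,8,9,10} 3  {6,7,8,9,10} 3
  6 to go: {5,6,7,8,9,10} 6
  7 to go: {4,5,6,7,8,9,10} 6
  8 to go: {3,4,5,6,7,8,9,10} 6
  9 to go: {1,3,4,5,6,7,8,9,10} 6  {2,3,4,5,6,7,8,9,10} 6
  if 0:t drops first: 12 orders
  if 1:s drops first: 6 orders
heap linearizations: 18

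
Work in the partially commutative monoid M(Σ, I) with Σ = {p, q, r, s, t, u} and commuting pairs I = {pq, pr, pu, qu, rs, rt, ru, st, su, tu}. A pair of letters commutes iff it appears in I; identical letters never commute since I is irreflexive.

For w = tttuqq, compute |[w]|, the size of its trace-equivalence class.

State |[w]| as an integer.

6

#0=t has no predecessor
#1=t depends on [0:t]
#2=t depends on [1:t]
#3=u has no predecessor
#4=q depends on [2:t]
#5=q depends on [4:q]
sources: [0:t, 3:u]
N(rest) = Σ N(rest − s) over sources s of rest; N(one piece) = 1:
  size 1 → [3]=1  [5]=1
  size 2 → [3,5]=2  [4,5]=1
  size 3 → [2,4,5]=1  [3,4,5]=3
  size 4 → [1,2,4,5]=1  [2,3,4,5]=4
  first=0(t) contributes 5
  first=3(u) contributes 1
|[w]| = 6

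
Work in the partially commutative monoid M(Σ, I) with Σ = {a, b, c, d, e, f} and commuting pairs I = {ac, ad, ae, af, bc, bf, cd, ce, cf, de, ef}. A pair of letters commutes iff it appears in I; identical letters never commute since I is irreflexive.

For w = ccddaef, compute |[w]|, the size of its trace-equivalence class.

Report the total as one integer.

piece 0:c — minimal
piece 1:c rests on {0:c}
piece 2:d — minimal
piece 3:d rests on {2:d}
piece 4:a — minimal
piece 5:e — minimal
piece 6:f rests on {3:d}
minimal pieces: {0:c, 2:d, 4:a, 5:e}
ways to finish when only these pieces remain (= sum over removing one remaining piece with nothing left below it):
  1 left: {1}→1  {4}→1  {5}→1  {6}→1
  2 left: {0,1}→1  {1,4}→2  {1,5}→2  {1,6}→2  {3,6}→1  {4,5}→2  {4,6}→2  {5,6}→2
  3 left: {0,1,4}→3  {0,1,5}→3  {0,1,6}→3  {1,3,6}→3  {1,4,5}→6  {1,4,6}→6  {1,5,6}→6  {2,3,6}→1  {3,4,6}→3  {3,5,6}→3  {4,5,6}→6
  4 left: {0,1,3,6}→6  {0,1,4,5}→12  {0,1,4,6}→12  {0,1,5,6}→12  {1,2,3,6}→4  {1,3,4,6}→12  {1,3,5,6}→12  {1,4,5,6}→24  {2,3,4,6}→4  {2,3,5,6}→4  {3,4,5,6}→12
  5 left: {0,1,2,3,6}→10  {0,1,3,4,6}→30  {0,1,3,5,6}→30  {0,1,4,5,6}→60  {1,2,3,4,6}→20  {1,2,3,5,6}→20  {1,3,4,5,6}→60  {2,3,4,5,6}→20
  placing 0:c first → 120 extensions
  placing 2:d first → 180 extensions
  placing 4:a first → 60 extensions
  placing 5:e first → 60 extensions
total linear extensions = 420

420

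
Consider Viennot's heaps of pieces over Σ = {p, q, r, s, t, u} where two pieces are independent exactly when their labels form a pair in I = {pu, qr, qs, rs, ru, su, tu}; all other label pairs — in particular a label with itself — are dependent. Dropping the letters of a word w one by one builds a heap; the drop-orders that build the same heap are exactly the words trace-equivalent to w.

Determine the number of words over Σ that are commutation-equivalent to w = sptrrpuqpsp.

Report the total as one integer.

7

0(s) covers ∅
1(p) covers 0:s
2(t) covers 1:p
3(r) covers 2:t
4(r) covers 3:r
5(p) covers 4:r
6(u) covers ∅
7(q) covers 5:p, 6:u
8(p) covers 7:q
9(s) covers 8:p
10(p) covers 9:s
floor of heap: 0:s, 6:u
completions by unplaced set U, small U first (add the entries for U minus each lowest piece of U):
  |U|=1: {10}:1
  |U|=2: {9,10}:1
  |U|=3: {8,9,10}:1
  |U|=4: {7,8,9,10}:1
  |U|=5: {5,7,8,9,10}:1  {6,7,8,9,10}:1
  |U|=6: {4,5,7,8,9,10}:1  {5,6,7,8,9,10}:2
  |U|=7: {3,4,5,7,8,9,10}:1  {4,5,6,7,8,9,10}:3
  |U|=8: {2,3,4,5,7,8,9,10}:1  {3,4,5,6,7,8,9,10}:4
  |U|=9: {1,2,3,4,5,7,8,9,10}:1  {2,3,4,5,6,7,8,9,10}:5
  start at 0(s): 6
  start at 6(u): 1
sum over floor = 7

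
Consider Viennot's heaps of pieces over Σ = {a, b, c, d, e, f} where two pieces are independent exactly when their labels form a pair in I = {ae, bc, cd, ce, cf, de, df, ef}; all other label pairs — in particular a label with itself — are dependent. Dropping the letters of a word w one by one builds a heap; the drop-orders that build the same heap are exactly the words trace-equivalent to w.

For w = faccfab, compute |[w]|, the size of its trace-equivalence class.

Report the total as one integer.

piece 0:f — minimal
piece 1:a rests on {0:f}
piece 2:c rests on {1:a}
piece 3:c rests on {2:c}
piece 4:f rests on {1:a}
piece 5:a rests on {3:c, 4:f}
piece 6:b rests on {5:a}
minimal pieces: {0:f}
ways to finish when only these pieces remain (= sum over removing one remaining piece with nothing left below it):
  1 left: {6}→1
  2 left: {5,6}→1
  3 left: {3,5,6}→1  {4,5,6}→1
  4 left: {2,3,5,6}→1  {3,4,5,6}→2
  5 left: {2,3,4,5,6}→3
  placing 0:f first → 3 extensions

3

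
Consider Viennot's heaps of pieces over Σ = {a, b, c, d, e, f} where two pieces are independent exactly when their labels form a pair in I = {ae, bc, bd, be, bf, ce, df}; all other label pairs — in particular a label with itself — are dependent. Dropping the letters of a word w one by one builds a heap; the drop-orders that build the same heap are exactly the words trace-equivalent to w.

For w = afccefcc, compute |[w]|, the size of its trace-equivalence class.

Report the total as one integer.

3

drop 0:a onto floor
drop 1:f onto {0:a}
drop 2:c onto {1:f}
drop 3:c onto {2:c}
drop 4:e onto {1:f}
drop 5:f onto {3:c, 4:e}
drop 6:c onto {5:f}
drop 7:c onto {6:c}
ground layer = {0:a}
drop-orders for the pieces not yet dropped (sum over which currently-grounded one goes next):
  1 to go: {7} 1
  2 to go: {6,7} 1
  3 to go: {5,6,7} 1
  4 to go: {3,5,6,7} 1  {4,5,6,7} 1
  5 to go: {2,3,5,6,7} 1  {3,4,5,6,7} 2
  6 to go: {2,3,4,5,6,7} 3
  if 0:a drops first: 3 orders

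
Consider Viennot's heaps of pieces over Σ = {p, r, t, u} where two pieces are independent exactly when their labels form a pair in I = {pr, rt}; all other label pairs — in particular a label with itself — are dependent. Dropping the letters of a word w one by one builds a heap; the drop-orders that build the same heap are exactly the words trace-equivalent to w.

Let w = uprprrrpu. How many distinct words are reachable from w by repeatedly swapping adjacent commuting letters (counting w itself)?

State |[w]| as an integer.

drop 0:u onto floor
drop 1:p onto {0:u}
drop 2:r onto {0:u}
drop 3:p onto {1:p}
drop 4:r onto {2:r}
drop 5:r onto {4:r}
drop 6:r onto {5:r}
drop 7:p onto {3:p}
drop 8:u onto {6:r, 7:p}
ground layer = {0:u}
drop-orders for the pieces not yet dropped (sum over which currently-grounded one goes next):
  1 to go: {8} 1
  2 to go: {6,8} 1  {7,8} 1
  3 to go: {3,7,8} 1  {5,6,8} 1  {6,7,8} 2
  4 to go: {1,3,7,8} 1  {3,6,7,8} 3  {4,5,6,8} 1  {5,6,7,8} 3
  5 to go: {1,3,6,7,8} 4  {2,4,5,6,8} 1  {3,5,6,7,8} 6  {4,5,6,7,8} 4
  6 to go: {1,3,5,6,7,8} 10  {2,4,5,6,7,8} 5  {3,4,5,6,7,8} 10
  7 to go: {1,3,4,5,6,7,8} 20  {2,3,4,5,6,7,8} 15
  if 0:u drops first: 35 orders

35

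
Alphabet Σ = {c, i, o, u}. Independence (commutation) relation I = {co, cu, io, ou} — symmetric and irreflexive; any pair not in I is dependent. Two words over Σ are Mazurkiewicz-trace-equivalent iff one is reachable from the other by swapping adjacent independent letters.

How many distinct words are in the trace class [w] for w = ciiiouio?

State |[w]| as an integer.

drop 0:c onto floor
drop 1:i onto {0:c}
drop 2:i onto {1:i}
drop 3:i onto {2:i}
drop 4:o onto floor
drop 5:u onto {3:i}
drop 6:i onto {5:u}
drop 7:o onto {4:o}
ground layer = {0:c, 4:o}
drop-orders for the pieces not yet dropped (sum over which currently-grounded one goes next):
  1 to go: {6} 1  {7} 1
  2 to go: {4,7} 1  {5,6} 1  {6,7} 2
  3 to go: {3,5,6} 1  {4,6,7} 3  {5,6,7} 3
  4 to go: {2,3,5,6} 1  {3,5,6,7} 4  {4,5,6,7} 6
  5 to go: {1,2,3,5,6} 1  {2,3,5,6,7} 5  {3,4,5,6,7} 10
  6 to go: {0,1,2,3,5,6} 1  {1,2,3,5,6,7} 6  {2,3,4,5,6,7} 15
  if 0:c drops first: 21 orders
  if 4:o drops first: 7 orders
heap linearizations: 28

28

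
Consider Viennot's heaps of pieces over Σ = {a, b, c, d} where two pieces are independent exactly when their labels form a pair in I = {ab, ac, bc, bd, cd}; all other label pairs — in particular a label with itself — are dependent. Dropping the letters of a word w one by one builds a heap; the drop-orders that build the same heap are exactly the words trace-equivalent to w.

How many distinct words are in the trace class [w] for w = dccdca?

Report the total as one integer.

20

#0=d has no predecessor
#1=c has no predecessor
#2=c depends on [1:c]
#3=d depends on [0:d]
#4=c depends on [2:c]
#5=a depends on [3:d]
sources: [0:d, 1:c]
N(rest) = Σ N(rest − s) over sources s of rest; N(one piece) = 1:
  size 1 → [4]=1  [5]=1
  size 2 → [2,4]=1  [3,5]=1  [4,5]=2
  size 3 → [0,3,5]=1  [1,2,4]=1  [2,4,5]=3  [3,4,5]=3
  size 4 → [0,3,4,5]=4  [1,2,4,5]=4  [2,3,4,5]=6
  first=0(d) contributes 10
  first=1(c) contributes 10
|[w]| = 20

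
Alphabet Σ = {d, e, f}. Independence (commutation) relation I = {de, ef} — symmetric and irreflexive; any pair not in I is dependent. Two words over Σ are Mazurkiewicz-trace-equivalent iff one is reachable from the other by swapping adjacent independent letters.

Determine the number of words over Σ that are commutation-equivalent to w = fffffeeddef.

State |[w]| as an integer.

drop 0:f onto floor
drop 1:f onto {0:f}
drop 2:f onto {1:f}
drop 3:f onto {2:f}
drop 4:f onto {3:f}
drop 5:e onto floor
drop 6:e onto {5:e}
drop 7:d onto {4:f}
drop 8:d onto {7:d}
drop 9:e onto {6:e}
drop 10:f onto {8:d}
ground layer = {0:f, 5:e}
drop-orders for the pieces not yet dropped (sum over which currently-grounded one goes next):
  1 to go: {9} 1  {10} 1
  2 to go: {6,9} 1  {8,10} 1  {9,10} 2
  3 to go: {5,6,9} 1  {6,9,10} 3  {7,8,10} 1  {8,9,10} 3
  4 to go: {4,7,8,10} 1  {5,6,9,10} 4  {6,8,9,10} 6  {7,8,9,10} 4
  5 to go: {3,4,7,8,10} 1  {4,7,8,9,10} 5  {5,6,8,9,10} 10  {6,7,8,9,10} 10
  6 to go: {2,3,4,7,8,10} 1  {3,4,7,8,9,10} 6  {4,6,7,8,9,10} 15  {5,6,7,8,9,10} 20
  7 to go: {1,2,3,4,7,8,10} 1  {2,3,4,7,8,9,10} 7  {3,4,6,7,8,9,10} 21  {4,5,6,7,8,9,10} 35
  8 to go: {0,1,2,3,4,7,8,10} 1  {1,2,3,4,7,8,9,10} 8  {2,3,4,6,7,8,9,10} 28  {3,4,5,6,7,8,9,10} 56
  9 to go: {0,1,2,3,4,7,8,9,10} 9  {1,2,3,4,6,7,8,9,10} 36  {2,3,4,5,6,7,8,9,10} 84
  if 0:f drops first: 120 orders
  if 5:e drops first: 45 orders
heap linearizations: 165

165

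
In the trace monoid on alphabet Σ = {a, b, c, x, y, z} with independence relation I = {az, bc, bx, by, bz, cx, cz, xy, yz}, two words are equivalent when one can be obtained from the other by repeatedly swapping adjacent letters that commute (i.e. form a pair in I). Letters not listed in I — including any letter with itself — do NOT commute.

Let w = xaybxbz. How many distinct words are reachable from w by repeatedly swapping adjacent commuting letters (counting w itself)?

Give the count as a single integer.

30

piece 0:x — minimal
piece 1:a rests on {0:x}
piece 2:y rests on {1:a}
piece 3:b rests on {1:a}
piece 4:x rests on {1:a}
piece 5:b rests on {3:b}
piece 6:z rests on {4:x}
minimal pieces: {0:x}
ways to finish when only these pieces remain (= sum over removing one remaining piece with nothing left below it):
  1 left: {2}→1  {5}→1  {6}→1
  2 left: {2,5}→2  {2,6}→2  {3,5}→1  {4,6}→1  {5,6}→2
  3 left: {2,3,5}→3  {2,4,6}→3  {2,5,6}→6  {3,5,6}→3  {4,5,6}→3
  4 left: {2,3,5,6}→12  {2,4,5,6}→12  {3,4,5,6}→6
  5 left: {2,3,4,5,6}→30
  placing 0:x first → 30 extensions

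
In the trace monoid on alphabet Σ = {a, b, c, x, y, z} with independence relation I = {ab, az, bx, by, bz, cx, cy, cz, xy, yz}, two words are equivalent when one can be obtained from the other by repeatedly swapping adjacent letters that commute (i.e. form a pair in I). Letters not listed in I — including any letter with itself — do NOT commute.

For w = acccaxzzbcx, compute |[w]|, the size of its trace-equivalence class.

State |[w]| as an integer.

20

0(a) covers ∅
1(c) covers 0:a
2(c) covers 1:c
3(c) covers 2:c
4(a) covers 3:c
5(x) covers 4:a
6(z) covers 5:x
7(z) covers 6:z
8(b) covers 3:c
9(c) covers 4:a, 8:b
10(x) covers 7:z
floor of heap: 0:a
completions by unplaced set U, small U first (add the entries for U minus each lowest piece of U):
  |U|=1: {9}:1  {10}:1
  |U|=2: {7,10}:1  {8,9}:1  {9,10}:2
  |U|=3: {6,7,10}:1  {7,9,10}:3  {8,9,10}:3
  |U|=4: {5,6,7,10}:1  {6,7,9,10}:4  {7,8,9,10}:6
  |U|=5: {5,6,7,9,10}:5  {6,7,8,9,10}:10
  |U|=6: {4,5,6,7,9,10}:5  {5,6,7,8,9,10}:15
  |U|=7: {4,5,6,7,8,9,10}:20
  |U|=8: {3,4,5,6,7,8,9,10}:20
  |U|=9: {2,3,4,5,6,7,8,9,10}:20
  start at 0(a): 20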